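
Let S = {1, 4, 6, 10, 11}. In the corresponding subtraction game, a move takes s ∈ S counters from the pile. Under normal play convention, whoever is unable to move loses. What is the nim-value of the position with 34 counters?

1

G(0) = 0
G(1) = mex{0} = 1
G(2) = mex{1} = 0
G(3) = mex{0} = 1
G(4) = mex{1,0} = 2
G(5) = mex{2,1} = 0
G(6) = mex{0,0,0} = 1
G(7) = mex{1,1,1} = 0
G(8) = mex{0,2,0} = 1
G(9) = mex{1,0,1} = 2
G(10) = mex{2,1,2,0} = 3
G(11) = mex{3,0,0,1,0} = 2
G(12) = mex{2,1,1,0,1} = 3
G(13) = mex{3,2,0,1,0} = 4
G(14) = mex{4,3,1,2,1} = 0
G(15) = mex{0,2,2,0,2} = 1
G(16) = mex{1,3,3,1,0} = 2
G(17) = mex{2,4,2,0,1} = 3
G(18) = mex{3,0,3,1,0} = 2
G(19) = mex{2,1,4,2,1} = 0
G(20) = mex{0,2,0,3,2} = 1
G(21) = mex{1,3,1,2,3} = 0
G(22) = mex{0,2,2,3,2} = 1
G(23) = mex{1,0,3,4,3} = 2
G(24) = mex{2,1,2,0,4} = 3
G(25) = mex{3,0,0,1,0} = 2
G(26) = mex{2,1,1,2,1} = 0
G(27) = mex{0,2,0,3,2} = 1
G(28) = mex{1,3,1,2,3} = 0
G(29) = mex{0,2,2,0,2} = 1
G(30) = mex{1,0,3,1,0} = 2
G(31) = mex{2,1,2,0,1} = 3
G(32) = mex{3,0,0,1,0} = 2
G(33) = mex{2,1,1,2,1} = 0
G(34) = mex{0,2,0,3,2} = 1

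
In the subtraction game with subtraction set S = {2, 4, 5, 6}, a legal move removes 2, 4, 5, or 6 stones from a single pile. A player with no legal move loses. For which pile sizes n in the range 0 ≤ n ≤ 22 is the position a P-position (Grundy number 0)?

0, 1, 8, 9, 16, 17

n :  0  1  2  3  4  5  6  7  8  9 10 11 12 13 14 15 16 17 18 19 20 21 22
G :  0  0  1  1  2  2  3  3  0  0  1  1  2  2  3  3  0  0  1  1  2  2  3
P-positions are exactly the n with G(n) = 0.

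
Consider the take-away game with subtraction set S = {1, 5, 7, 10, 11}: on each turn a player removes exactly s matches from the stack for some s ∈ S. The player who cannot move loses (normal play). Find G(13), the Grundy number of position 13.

n :  0  1  2  3  4  5  6  7  8  9 10 11 12 13
G :  0  1  0  1  0  1  0  1  0  1  2  3  2  3

3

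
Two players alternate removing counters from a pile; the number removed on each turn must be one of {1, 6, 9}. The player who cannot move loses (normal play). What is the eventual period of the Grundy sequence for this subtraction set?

5

G(0) = 0
G(1) = mex{0} = 1
G(2) = mex{1} = 0
G(3) = mex{0} = 1
G(4) = mex{1} = 0
G(5) = mex{0} = 1
G(6) = mex{1,0} = 2
G(7) = mex{2,1} = 0
G(8) = mex{0,0} = 1
G(9) = mex{1,1,0} = 2
G(10) = mex{2,0,1} = 3
G(11) = mex{3,1,0} = 2
G(12) = mex{2,2,1} = 0
G(13) = mex{0,0,0} = 1
G(14) = mex{1,1,1} = 0
G(15) = mex{0,2,2} = 1
G(16) = mex{1,3,0} = 2
G(17) = mex{2,2,1} = 0
G(18) = mex{0,0,2} = 1
G(19) = mex{1,1,3} = 0
G(20) = mex{0,0,2} = 1
G(21) = mex{1,1,0} = 2
G(22) = mex{2,2,1} = 0
G(23) = mex{0,0,0} = 1
G(24) = mex{1,1,1} = 0
G(25) = mex{0,0,2} = 1
G(26) = mex{1,1,0} = 2
From n = 11 onward G(n+5) = G(n); since this holds over max(S) = 9 consecutive positions the period is 5 (pre-period 11).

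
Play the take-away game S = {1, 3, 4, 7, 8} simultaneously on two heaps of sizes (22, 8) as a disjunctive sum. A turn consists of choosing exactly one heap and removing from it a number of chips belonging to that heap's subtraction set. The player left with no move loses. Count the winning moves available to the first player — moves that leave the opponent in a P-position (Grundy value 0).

3

All heaps use S = {1, 3, 4, 7, 8}:
n :  0  1  2  3  4  5  6  7  8  9 10 11 12 13 14 15 16 17 18 19 20 21 22
G :  0  1  0  1  2  3  2  3  4  5  4  0  1  0  1  2  3  2  3  4  5  4  0
Heap A: G(22) = 0.
Heap B: G(8) = 4.
Combined Grundy value = 0 ⊕ 4 = 4.
A winning move leaves total XOR = 0, i.e. changes one component's Grundy value g to g ⊕ X where X is the current total.
Heap A: need g' = 0⊕4 = 4. Options: 22−1→G=4, 22−3→G=4, 22−4→G=3, 22−7→G=2, 22−8→G=1. Hits: 2.
Heap B: need g' = 4⊕4 = 0. Options: 8−1→G=3, 8−3→G=3, 8−4→G=2, 8−7→G=1, 8−8→G=0. Hits: 1.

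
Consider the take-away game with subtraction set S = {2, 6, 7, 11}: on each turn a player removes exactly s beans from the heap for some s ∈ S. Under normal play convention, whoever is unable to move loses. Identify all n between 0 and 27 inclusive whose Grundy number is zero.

0, 1, 4, 5, 9, 13, 14, 17, 18, 22, 26, 27

G(0) = 0
G(1) = mex{} = 0
G(2) = mex{0} = 1
G(3) = mex{0} = 1
G(4) = mex{1} = 0
G(5) = mex{1} = 0
G(6) = mex{0,0} = 1
G(7) = mex{0,0,0} = 1
G(8) = mex{1,1,0} = 2
G(9) = mex{1,1,1} = 0
G(10) = mex{2,0,1} = 3
G(11) = mex{0,0,0,0} = 1
G(12) = mex{3,1,0,0} = 2
G(13) = mex{1,1,1,1} = 0
G(14) = mex{2,2,1,1} = 0
G(15) = mex{0,0,2,0} = 1
G(16) = mex{0,3,0,0} = 1
G(17) = mex{1,1,3,1} = 0
G(18) = mex{1,2,1,1} = 0
G(19) = mex{0,0,2,2} = 1
G(20) = mex{0,0,0,0} = 1
G(21) = mex{1,1,0,3} = 2
G(22) = mex{1,1,1,1} = 0
G(23) = mex{2,0,1,2} = 3
G(24) = mex{0,0,0,0} = 1
G(25) = mex{3,1,0,0} = 2
G(26) = mex{1,1,1,1} = 0
G(27) = mex{2,2,1,1} = 0
P-positions are exactly the n with G(n) = 0.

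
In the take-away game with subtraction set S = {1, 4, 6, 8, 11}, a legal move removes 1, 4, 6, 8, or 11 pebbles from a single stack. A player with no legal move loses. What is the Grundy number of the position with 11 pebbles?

G(0) = 0
G(1) = mex{0} = 1
G(2) = mex{1} = 0
G(3) = mex{0} = 1
G(4) = mex{1,0} = 2
G(5) = mex{2,1} = 0
G(6) = mex{0,0,0} = 1
G(7) = mex{1,1,1} = 0
G(8) = mex{0,2,0,0} = 1
G(9) = mex{1,0,1,1} = 2
G(10) = mex{2,1,2,0} = 3
G(11) = mex{3,0,0,1,0} = 2

2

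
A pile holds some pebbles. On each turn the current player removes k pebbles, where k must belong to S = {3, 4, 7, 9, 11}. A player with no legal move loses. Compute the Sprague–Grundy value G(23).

3

n :  0  1  2  3  4  5  6  7  8  9 10 11 12 13 14 15 16 17 18 19 20 21 22 23
G :  0  0  0  1  1  1  2  2  2  3  3  3  4  4  0  0  0  1  1  1  2  2  2  3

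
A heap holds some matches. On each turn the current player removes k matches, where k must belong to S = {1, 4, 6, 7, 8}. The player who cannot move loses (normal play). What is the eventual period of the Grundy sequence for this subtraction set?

14

n :  0  1  2  3  4  5  6  7  8  9 10 11 12 13 14 15 16 17 18 19 20 21 22 23 24 25 26 27 28 29
G :  0  1  0  1  2  0  1  2  3  2  3  4  5  3  0  1  0  1  2  0  1  2  3  2  3  4  5  3  0  1
G(n+14) = G(n) holds for n = 0,…,7 (a full window of length max(S) = 8), so the sequence is purely periodic with period 14.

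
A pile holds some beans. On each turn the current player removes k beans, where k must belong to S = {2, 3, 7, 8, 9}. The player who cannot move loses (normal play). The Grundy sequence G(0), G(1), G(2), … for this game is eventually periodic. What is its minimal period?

16

n :  0  1  2  3  4  5  6  7  8  9 10 11 12 13 14 15 16 17 18 19 20 21 22 23 24 25 26 27 28 29 30 31 32 33
G :  0  0  1  1  2  0  0  1  1  2  2  0  3  1  2  2  0  0  1  1  2  0  0  1  1  2  2  0  3  1  2  2  0  0
G(n+16) = G(n) holds for n = 0,…,8 (a full window of length max(S) = 9), so the sequence is purely periodic with period 16.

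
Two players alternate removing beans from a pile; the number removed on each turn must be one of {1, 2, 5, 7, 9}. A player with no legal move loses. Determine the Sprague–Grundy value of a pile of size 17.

n :  0  1  2  3  4  5  6  7  8  9 10 11 12 13 14 15 16 17
G :  0  1  2  0  1  2  0  1  2  3  4  5  3  4  0  1  2  0

0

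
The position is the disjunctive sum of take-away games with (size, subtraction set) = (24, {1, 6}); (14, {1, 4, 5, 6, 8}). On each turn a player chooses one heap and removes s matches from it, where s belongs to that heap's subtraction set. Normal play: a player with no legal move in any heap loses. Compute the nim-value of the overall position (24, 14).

Heap A, S = {1, 6}:
n :  0  1  2  3  4  5  6  7  8  9 10 11 12 13 14 15 16 17 18 19 20 21 22 23 24
G :  0  1  0  1  0  1  2  0  1  0  1  0  1  2  0  1  0  1  0  1  2  0  1  0  1
G_A(24) = 1.
Heap B, S = {1, 4, 5, 6, 8}:
n :  0  1  2  3  4  5  6  7  8  9 10 11 12 13 14
G :  0  1  0  1  2  3  2  3  4  0  1  0  1  2  3
G_B(14) = 3.
Combined Grundy value = 1 ⊕ 3 = 2.

2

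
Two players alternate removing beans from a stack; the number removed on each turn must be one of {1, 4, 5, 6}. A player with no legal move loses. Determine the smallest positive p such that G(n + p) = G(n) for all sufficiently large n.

n :  0  1  2  3  4  5  6  7  8  9 10 11 12 13 14 15 16 17 18 19
G :  0  1  0  1  2  3  2  3  4  0  1  0  1  2  3  2  3  4  0  1
G(n+9) = G(n) holds for n = 0,…,5 (a full window of length max(S) = 6), so the sequence is purely periodic with period 9.

9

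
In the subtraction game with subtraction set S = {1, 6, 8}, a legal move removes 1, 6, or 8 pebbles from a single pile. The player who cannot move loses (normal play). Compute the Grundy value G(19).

G(0) = 0
G(1) = mex{0} = 1
G(2) = mex{1} = 0
G(3) = mex{0} = 1
G(4) = mex{1} = 0
G(5) = mex{0} = 1
G(6) = mex{1,0} = 2
G(7) = mex{2,1} = 0
G(8) = mex{0,0,0} = 1
G(9) = mex{1,1,1} = 0
G(10) = mex{0,0,0} = 1
G(11) = mex{1,1,1} = 0
G(12) = mex{0,2,0} = 1
G(13) = mex{1,0,1} = 2
G(14) = mex{2,1,2} = 0
G(15) = mex{0,0,0} = 1
G(16) = mex{1,1,1} = 0
G(17) = mex{0,0,0} = 1
G(18) = mex{1,1,1} = 0
G(19) = mex{0,2,0} = 1

1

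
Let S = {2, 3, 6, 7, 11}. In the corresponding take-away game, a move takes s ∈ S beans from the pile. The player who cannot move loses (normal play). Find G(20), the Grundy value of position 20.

1

n :  0  1  2  3  4  5  6  7  8  9 10 11 12 13 14 15 16 17 18 19 20
G :  0  0  1  1  2  0  3  1  2  0  0  1  1  2  0  3  1  2  0  0  1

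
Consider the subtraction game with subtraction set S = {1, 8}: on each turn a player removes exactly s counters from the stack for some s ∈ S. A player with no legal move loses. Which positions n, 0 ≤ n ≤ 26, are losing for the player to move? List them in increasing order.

0, 2, 4, 6, 9, 11, 13, 15, 18, 20, 22, 24

G(0) = 0
G(1) = mex{0} = 1
G(2) = mex{1} = 0
G(3) = mex{0} = 1
G(4) = mex{1} = 0
G(5) = mex{0} = 1
G(6) = mex{1} = 0
G(7) = mex{0} = 1
G(8) = mex{1,0} = 2
G(9) = mex{2,1} = 0
G(10) = mex{0,0} = 1
G(11) = mex{1,1} = 0
G(12) = mex{0,0} = 1
G(13) = mex{1,1} = 0
G(14) = mex{0,0} = 1
G(15) = mex{1,1} = 0
G(16) = mex{0,2} = 1
G(17) = mex{1,0} = 2
G(18) = mex{2,1} = 0
G(19) = mex{0,0} = 1
G(20) = mex{1,1} = 0
G(21) = mex{0,0} = 1
G(22) = mex{1,1} = 0
G(23) = mex{0,0} = 1
G(24) = mex{1,1} = 0
G(25) = mex{0,2} = 1
G(26) = mex{1,0} = 2
P-positions are exactly the n with G(n) = 0.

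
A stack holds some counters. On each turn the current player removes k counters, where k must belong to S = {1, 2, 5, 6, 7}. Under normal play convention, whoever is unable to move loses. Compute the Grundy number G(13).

2

n :  0  1  2  3  4  5  6  7  8  9 10 11 12 13
G :  0  1  2  0  1  2  3  4  5  3  4  0  1  2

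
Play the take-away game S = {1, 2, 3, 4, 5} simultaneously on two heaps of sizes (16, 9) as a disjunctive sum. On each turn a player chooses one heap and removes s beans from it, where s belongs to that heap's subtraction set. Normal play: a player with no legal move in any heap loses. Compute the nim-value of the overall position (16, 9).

All heaps use S = {1, 2, 3, 4, 5}:
G(0) = 0
G(1) = mex{0} = 1
G(2) = mex{1,0} = 2
G(3) = mex{2,1,0} = 3
G(4) = mex{3,2,1,0} = 4
G(5) = mex{4,3,2,1,0} = 5
G(6) = mex{5,4,3,2,1} = 0
G(7) = mex{0,5,4,3,2} = 1
G(8) = mex{1,0,5,4,3} = 2
G(9) = mex{2,1,0,5,4} = 3
G(10) = mex{3,2,1,0,5} = 4
G(11) = mex{4,3,2,1,0} = 5
G(12) = mex{5,4,3,2,1} = 0
G(13) = mex{0,5,4,3,2} = 1
G(14) = mex{1,0,5,4,3} = 2
G(15) = mex{2,1,0,5,4} = 3
G(16) = mex{3,2,1,0,5} = 4
Heap A: G(16) = 4.
Heap B: G(9) = 3.
Combined Grundy value = 4 ⊕ 3 = 7.

7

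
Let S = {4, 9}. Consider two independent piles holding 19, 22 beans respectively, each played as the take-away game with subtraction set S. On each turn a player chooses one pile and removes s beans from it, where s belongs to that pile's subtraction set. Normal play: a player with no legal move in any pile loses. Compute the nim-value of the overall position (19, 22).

3

All piles use S = {4, 9}:
n :  0  1  2  3  4  5  6  7  8  9 10 11 12 13 14 15 16 17 18 19 20 21 22
G :  0  0  0  0  1  1  1  1  0  2  2  2  1  0  0  0  0  1  1  1  1  0  2
Pile A: G(19) = 1.
Pile B: G(22) = 2.
Combined Grundy value = 1 ⊕ 2 = 3.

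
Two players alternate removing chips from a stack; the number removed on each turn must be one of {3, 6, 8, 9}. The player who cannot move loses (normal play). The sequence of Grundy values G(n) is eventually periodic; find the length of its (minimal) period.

G(0) = 0
G(1) = mex{} = 0
G(2) = mex{} = 0
G(3) = mex{0} = 1
G(4) = mex{0} = 1
G(5) = mex{0} = 1
G(6) = mex{1,0} = 2
G(7) = mex{1,0} = 2
G(8) = mex{1,0,0} = 2
G(9) = mex{2,1,0,0} = 3
G(10) = mex{2,1,0,0} = 3
G(11) = mex{2,1,1,0} = 3
G(12) = mex{3,2,1,1} = 0
G(13) = mex{3,2,1,1} = 0
G(14) = mex{3,2,2,1} = 0
G(15) = mex{0,3,2,2} = 1
G(16) = mex{0,3,2,2} = 1
G(17) = mex{0,3,3,2} = 1
G(18) = mex{1,0,3,3} = 2
G(19) = mex{1,0,3,3} = 2
G(20) = mex{1,0,0,3} = 2
G(21) = mex{2,1,0,0} = 3
G(22) = mex{2,1,0,0} = 3
G(23) = mex{2,1,1,0} = 3
G(24) = mex{3,2,1,1} = 0
G(25) = mex{3,2,1,1} = 0
G(n+12) = G(n) holds for n = 0,…,8 (a full window of length max(S) = 9), so the sequence is purely periodic with period 12.

12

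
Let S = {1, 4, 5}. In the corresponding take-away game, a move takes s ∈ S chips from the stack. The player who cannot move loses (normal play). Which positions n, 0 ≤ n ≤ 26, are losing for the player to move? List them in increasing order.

n :  0  1  2  3  4  5  6  7  8  9 10 11 12 13 14 15 16 17 18 19 20 21 22 23 24 25 26
G :  0  1  0  1  2  3  2  3  0  1  0  1  2  3  2  3  0  1  0  1  2  3  2  3  0  1  0
P-positions are exactly the n with G(n) = 0.

0, 2, 8, 10, 16, 18, 24, 26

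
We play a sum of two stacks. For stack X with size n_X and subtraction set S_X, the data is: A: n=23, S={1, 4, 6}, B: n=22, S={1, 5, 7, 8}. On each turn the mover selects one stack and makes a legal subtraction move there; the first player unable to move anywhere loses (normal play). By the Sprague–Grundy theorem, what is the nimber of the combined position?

Stack A, S = {1, 4, 6}:
G(0) = 0
G(1) = mex{0} = 1
G(2) = mex{1} = 0
G(3) = mex{0} = 1
G(4) = mex{1,0} = 2
G(5) = mex{2,1} = 0
G(6) = mex{0,0,0} = 1
G(7) = mex{1,1,1} = 0
G(8) = mex{0,2,0} = 1
G(9) = mex{1,0,1} = 2
G(10) = mex{2,1,2} = 0
G(11) = mex{0,0,0} = 1
G(12) = mex{1,1,1} = 0
G(13) = mex{0,2,0} = 1
G(14) = mex{1,0,1} = 2
G(15) = mex{2,1,2} = 0
G(16) = mex{0,0,0} = 1
G(17) = mex{1,1,1} = 0
G(18) = mex{0,2,0} = 1
G(19) = mex{1,0,1} = 2
G(20) = mex{2,1,2} = 0
G(21) = mex{0,0,0} = 1
G(22) = mex{1,1,1} = 0
G(23) = mex{0,2,0} = 1
G_A(23) = 1.
Stack B, S = {1, 5, 7, 8}:
n :  0  1  2  3  4  5  6  7  8  9 10 11 12 13 14 15 16 17 18 19 20 21 22
G :  0  1  0  1  0  1  0  1  2  3  2  3  2  3  2  0  1  0  1  0  1  0  1
G_B(22) = 1.
Combined Grundy value = 1 ⊕ 1 = 0.

0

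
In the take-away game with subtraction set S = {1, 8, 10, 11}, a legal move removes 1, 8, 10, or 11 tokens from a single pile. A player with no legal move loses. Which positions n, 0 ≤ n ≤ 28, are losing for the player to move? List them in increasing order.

n :  0  1  2  3  4  5  6  7  8  9 10 11 12 13 14 15 16 17 18 19 20 21 22 23 24 25 26 27 28
G :  0  1  0  1  0  1  0  1  2  0  1  2  3  2  3  2  3  2  0  1  2  0  1  0  1  0  1  0  1
P-positions are exactly the n with G(n) = 0.

0, 2, 4, 6, 9, 18, 21, 23, 25, 27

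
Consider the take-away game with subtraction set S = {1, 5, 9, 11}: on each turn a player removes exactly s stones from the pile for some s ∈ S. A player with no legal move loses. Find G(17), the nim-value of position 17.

n :  0  1  2  3  4  5  6  7  8  9 10 11 12 13 14 15 16 17
G :  0  1  0  1  0  1  0  1  0  1  0  1  0  1  0  1  0  1

1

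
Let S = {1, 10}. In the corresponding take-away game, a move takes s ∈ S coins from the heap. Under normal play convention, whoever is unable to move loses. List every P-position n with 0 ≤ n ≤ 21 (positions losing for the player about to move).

0, 2, 4, 6, 8, 11, 13, 15, 17, 19

G(0) = 0
G(1) = mex{0} = 1
G(2) = mex{1} = 0
G(3) = mex{0} = 1
G(4) = mex{1} = 0
G(5) = mex{0} = 1
G(6) = mex{1} = 0
G(7) = mex{0} = 1
G(8) = mex{1} = 0
G(9) = mex{0} = 1
G(10) = mex{1,0} = 2
G(11) = mex{2,1} = 0
G(12) = mex{0,0} = 1
G(13) = mex{1,1} = 0
G(14) = mex{0,0} = 1
G(15) = mex{1,1} = 0
G(16) = mex{0,0} = 1
G(17) = mex{1,1} = 0
G(18) = mex{0,0} = 1
G(19) = mex{1,1} = 0
G(20) = mex{0,2} = 1
G(21) = mex{1,0} = 2
P-positions are exactly the n with G(n) = 0.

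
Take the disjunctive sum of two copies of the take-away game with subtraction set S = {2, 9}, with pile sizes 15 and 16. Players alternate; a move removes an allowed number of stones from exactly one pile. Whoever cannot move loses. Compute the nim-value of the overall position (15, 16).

0

All piles use S = {2, 9}:
G(0) = 0
G(1) = mex{} = 0
G(2) = mex{0} = 1
G(3) = mex{0} = 1
G(4) = mex{1} = 0
G(5) = mex{1} = 0
G(6) = mex{0} = 1
G(7) = mex{0} = 1
G(8) = mex{1} = 0
G(9) = mex{1,0} = 2
G(10) = mex{0,0} = 1
G(11) = mex{2,1} = 0
G(12) = mex{1,1} = 0
G(13) = mex{0,0} = 1
G(14) = mex{0,0} = 1
G(15) = mex{1,1} = 0
G(16) = mex{1,1} = 0
Pile A: G(15) = 0.
Pile B: G(16) = 0.
Combined Grundy value = 0 ⊕ 0 = 0.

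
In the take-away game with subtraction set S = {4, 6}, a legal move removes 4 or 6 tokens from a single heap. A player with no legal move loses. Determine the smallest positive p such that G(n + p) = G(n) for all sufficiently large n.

n :  0  1  2  3  4  5  6  7  8  9 10 11 12 13 14 15 16 17 18 19 20 21
G :  0  0  0  0  1  1  1  1  2  2  0  0  0  0  1  1  1  1  2  2  0  0
G(n+10) = G(n) holds for n = 0,…,5 (a full window of length max(S) = 6), so the sequence is purely periodic with period 10.

10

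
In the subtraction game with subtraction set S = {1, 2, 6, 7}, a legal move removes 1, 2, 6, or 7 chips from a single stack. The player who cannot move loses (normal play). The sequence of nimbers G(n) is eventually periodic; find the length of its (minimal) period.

8

n :  0  1  2  3  4  5  6  7  8  9 10 11 12 13 14 15 16 17
G :  0  1  2  0  1  2  3  4  0  1  2  0  1  2  3  4  0  1
G(n+8) = G(n) holds for n = 0,…,6 (a full window of length max(S) = 7), so the sequence is purely periodic with period 8.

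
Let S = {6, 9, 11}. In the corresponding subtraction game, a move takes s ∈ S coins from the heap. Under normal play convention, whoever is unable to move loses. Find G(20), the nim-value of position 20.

0

n :  0  1  2  3  4  5  6  7  8  9 10 11 12 13 14 15 16 17 18 19 20
G :  0  0  0  0  0  0  1  1  1  1  1  1  2  2  2  2  2  0  0  0  0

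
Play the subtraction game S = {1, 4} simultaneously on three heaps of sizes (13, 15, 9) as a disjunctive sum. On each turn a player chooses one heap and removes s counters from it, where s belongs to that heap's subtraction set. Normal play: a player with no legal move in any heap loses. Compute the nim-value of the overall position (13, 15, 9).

3

All heaps use S = {1, 4}:
G(0) = 0
G(1) = mex{0} = 1
G(2) = mex{1} = 0
G(3) = mex{0} = 1
G(4) = mex{1,0} = 2
G(5) = mex{2,1} = 0
G(6) = mex{0,0} = 1
G(7) = mex{1,1} = 0
G(8) = mex{0,2} = 1
G(9) = mex{1,0} = 2
G(10) = mex{2,1} = 0
G(11) = mex{0,0} = 1
G(12) = mex{1,1} = 0
G(13) = mex{0,2} = 1
G(14) = mex{1,0} = 2
G(15) = mex{2,1} = 0
Heap A: G(13) = 1.
Heap B: G(15) = 0.
Heap C: G(9) = 2.
Combined Grundy value = 1 ⊕ 0 ⊕ 2 = 3.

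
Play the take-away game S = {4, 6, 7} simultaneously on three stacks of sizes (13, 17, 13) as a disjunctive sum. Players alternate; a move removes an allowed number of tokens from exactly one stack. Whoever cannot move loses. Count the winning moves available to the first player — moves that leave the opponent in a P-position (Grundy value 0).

6

All stacks use S = {4, 6, 7}:
G(0) = 0
G(1) = mex{} = 0
G(2) = mex{} = 0
G(3) = mex{} = 0
G(4) = mex{0} = 1
G(5) = mex{0} = 1
G(6) = mex{0,0} = 1
G(7) = mex{0,0,0} = 1
G(8) = mex{1,0,0} = 2
G(9) = mex{1,0,0} = 2
G(10) = mex{1,1,0} = 2
G(11) = mex{1,1,1} = 0
G(12) = mex{2,1,1} = 0
G(13) = mex{2,1,1} = 0
G(14) = mex{2,2,1} = 0
G(15) = mex{0,2,2} = 1
G(16) = mex{0,2,2} = 1
G(17) = mex{0,0,2} = 1
Stack A: G(13) = 0.
Stack B: G(17) = 1.
Stack C: G(13) = 0.
Combined Grundy value = 0 ⊕ 1 ⊕ 0 = 1.
A winning move leaves total XOR = 0, i.e. changes one component's Grundy value g to g ⊕ X where X is the current total.
Stack A: need g' = 0⊕1 = 1. Options: 13−4→G=2, 13−6→G=1, 13−7→G=1. Hits: 2.
Stack B: need g' = 1⊕1 = 0. Options: 17−4→G=0, 17−6→G=0, 17−7→G=2. Hits: 2.
Stack C: need g' = 0⊕1 = 1. Options: 13−4→G=2, 13−6→G=1, 13−7→G=1. Hits: 2.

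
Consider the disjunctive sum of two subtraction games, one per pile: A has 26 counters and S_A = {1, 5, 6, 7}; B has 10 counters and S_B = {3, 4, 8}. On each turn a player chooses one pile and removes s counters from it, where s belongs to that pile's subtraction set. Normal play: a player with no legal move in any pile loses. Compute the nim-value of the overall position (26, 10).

1

Pile A, S = {1, 5, 6, 7}:
G(0) = 0
G(1) = mex{0} = 1
G(2) = mex{1} = 0
G(3) = mex{0} = 1
G(4) = mex{1} = 0
G(5) = mex{0,0} = 1
G(6) = mex{1,1,0} = 2
G(7) = mex{2,0,1,0} = 3
G(8) = mex{3,1,0,1} = 2
G(9) = mex{2,0,1,0} = 3
G(10) = mex{3,1,0,1} = 2
G(11) = mex{2,2,1,0} = 3
G(12) = mex{3,3,2,1} = 0
G(13) = mex{0,2,3,2} = 1
G(14) = mex{1,3,2,3} = 0
G(15) = mex{0,2,3,2} = 1
G(16) = mex{1,3,2,3} = 0
G(17) = mex{0,0,3,2} = 1
G(18) = mex{1,1,0,3} = 2
G(19) = mex{2,0,1,0} = 3
G(20) = mex{3,1,0,1} = 2
G(21) = mex{2,0,1,0} = 3
G(22) = mex{3,1,0,1} = 2
G(23) = mex{2,2,1,0} = 3
G(24) = mex{3,3,2,1} = 0
G(25) = mex{0,2,3,2} = 1
G(26) = mex{1,3,2,3} = 0
G_A(26) = 0.
Pile B, S = {3, 4, 8}:
G(0) = 0
G(1) = mex{} = 0
G(2) = mex{} = 0
G(3) = mex{0} = 1
G(4) = mex{0,0} = 1
G(5) = mex{0,0} = 1
G(6) = mex{1,0} = 2
G(7) = mex{1,1} = 0
G(8) = mex{1,1,0} = 2
G(9) = mex{2,1,0} = 3
G(10) = mex{0,2,0} = 1
G_B(10) = 1.
Combined Grundy value = 0 ⊕ 1 = 1.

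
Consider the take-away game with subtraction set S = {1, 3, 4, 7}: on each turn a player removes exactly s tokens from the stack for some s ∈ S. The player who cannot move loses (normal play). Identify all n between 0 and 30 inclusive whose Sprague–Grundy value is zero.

G(0) = 0
G(1) = mex{0} = 1
G(2) = mex{1} = 0
G(3) = mex{0,0} = 1
G(4) = mex{1,1,0} = 2
G(5) = mex{2,0,1} = 3
G(6) = mex{3,1,0} = 2
G(7) = mex{2,2,1,0} = 3
G(8) = mex{3,3,2,1} = 0
G(9) = mex{0,2,3,0} = 1
G(10) = mex{1,3,2,1} = 0
G(11) = mex{0,0,3,2} = 1
G(12) = mex{1,1,0,3} = 2
G(13) = mex{2,0,1,2} = 3
G(14) = mex{3,1,0,3} = 2
G(15) = mex{2,2,1,0} = 3
G(16) = mex{3,3,2,1} = 0
G(17) = mex{0,2,3,0} = 1
G(18) = mex{1,3,2,1} = 0
G(19) = mex{0,0,3,2} = 1
G(20) = mex{1,1,0,3} = 2
G(21) = mex{2,0,1,2} = 3
G(22) = mex{3,1,0,3} = 2
G(23) = mex{2,2,1,0} = 3
G(24) = mex{3,3,2,1} = 0
G(25) = mex{0,2,3,0} = 1
G(26) = mex{1,3,2,1} = 0
G(27) = mex{0,0,3,2} = 1
G(28) = mex{1,1,0,3} = 2
G(29) = mex{2,0,1,2} = 3
G(30) = mex{3,1,0,3} = 2
P-positions are exactly the n with G(n) = 0.

0, 2, 8, 10, 16, 18, 24, 26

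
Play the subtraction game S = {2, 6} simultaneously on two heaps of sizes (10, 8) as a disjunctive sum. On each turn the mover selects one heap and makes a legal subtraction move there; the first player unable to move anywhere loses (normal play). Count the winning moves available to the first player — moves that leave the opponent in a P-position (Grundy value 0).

4

All heaps use S = {2, 6}:
n :  0  1  2  3  4  5  6  7  8  9 10
G :  0  0  1  1  0  0  1  1  0  0  1
Heap A: G(10) = 1.
Heap B: G(8) = 0.
Combined Grundy value = 1 ⊕ 0 = 1.
A winning move leaves total XOR = 0, i.e. changes one component's Grundy value g to g ⊕ X where X is the current total.
Heap A: need g' = 1⊕1 = 0. Options: 10−2→G=0, 10−6→G=0. Hits: 2.
Heap B: need g' = 0⊕1 = 1. Options: 8−2→G=1, 8−6→G=1. Hits: 2.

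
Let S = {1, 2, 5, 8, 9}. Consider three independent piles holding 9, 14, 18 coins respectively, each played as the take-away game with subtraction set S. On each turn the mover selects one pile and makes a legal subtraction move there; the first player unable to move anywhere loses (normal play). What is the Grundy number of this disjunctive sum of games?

All piles use S = {1, 2, 5, 8, 9}:
n :  0  1  2  3  4  5  6  7  8  9 10 11 12 13 14 15 16 17 18
G :  0  1  2  0  1  2  0  1  2  3  0  1  2  0  1  2  0  1  2
Pile A: G(9) = 3.
Pile B: G(14) = 1.
Pile C: G(18) = 2.
Combined Grundy value = 3 ⊕ 1 ⊕ 2 = 0.

0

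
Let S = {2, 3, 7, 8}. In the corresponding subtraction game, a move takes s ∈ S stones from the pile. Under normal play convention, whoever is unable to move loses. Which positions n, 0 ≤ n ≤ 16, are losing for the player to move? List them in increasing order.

0, 1, 5, 6, 10, 11, 15, 16

n :  0  1  2  3  4  5  6  7  8  9 10 11 12 13 14 15 16
G :  0  0  1  1  2  0  0  1  1  2  0  0  1  1  2  0  0
P-positions are exactly the n with G(n) = 0.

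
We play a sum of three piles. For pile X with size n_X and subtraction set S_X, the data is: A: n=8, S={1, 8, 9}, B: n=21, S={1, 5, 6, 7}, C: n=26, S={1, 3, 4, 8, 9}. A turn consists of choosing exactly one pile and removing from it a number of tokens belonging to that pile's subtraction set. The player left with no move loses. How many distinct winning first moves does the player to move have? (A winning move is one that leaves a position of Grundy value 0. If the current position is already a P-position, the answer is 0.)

2

Pile A, S = {1, 8, 9}:
n : 0 1 2 3 4 5 6 7 8
G : 0 1 0 1 0 1 0 1 2
G_A(8) = 2.
Pile B, S = {1, 5, 6, 7}:
G(0) = 0
G(1) = mex{0} = 1
G(2) = mex{1} = 0
G(3) = mex{0} = 1
G(4) = mex{1} = 0
G(5) = mex{0,0} = 1
G(6) = mex{1,1,0} = 2
G(7) = mex{2,0,1,0} = 3
G(8) = mex{3,1,0,1} = 2
G(9) = mex{2,0,1,0} = 3
G(10) = mex{3,1,0,1} = 2
G(11) = mex{2,2,1,0} = 3
G(12) = mex{3,3,2,1} = 0
G(13) = mex{0,2,3,2} = 1
G(14) = mex{1,3,2,3} = 0
G(15) = mex{0,2,3,2} = 1
G(16) = mex{1,3,2,3} = 0
G(17) = mex{0,0,3,2} = 1
G(18) = mex{1,1,0,3} = 2
G(19) = mex{2,0,1,0} = 3
G(20) = mex{3,1,0,1} = 2
G(21) = mex{2,0,1,0} = 3
G_B(21) = 3.
Pile C, S = {1, 3, 4, 8, 9}:
G(0) = 0
G(1) = mex{0} = 1
G(2) = mex{1} = 0
G(3) = mex{0,0} = 1
G(4) = mex{1,1,0} = 2
G(5) = mex{2,0,1} = 3
G(6) = mex{3,1,0} = 2
G(7) = mex{2,2,1} = 0
G(8) = mex{0,3,2,0} = 1
G(9) = mex{1,2,3,1,0} = 4
G(10) = mex{4,0,2,0,1} = 3
G(11) = mex{3,1,0,1,0} = 2
G(12) = mex{2,4,1,2,1} = 0
G(13) = mex{0,3,4,3,2} = 1
G(14) = mex{1,2,3,2,3} = 0
G(15) = mex{0,0,2,0,2} = 1
G(16) = mex{1,1,0,1,0} = 2
G(17) = mex{2,0,1,4,1} = 3
G(18) = mex{3,1,0,3,4} = 2
G(19) = mex{2,2,1,2,3} = 0
G(20) = mex{0,3,2,0,2} = 1
G(21) = mex{1,2,3,1,0} = 4
G(22) = mex{4,0,2,0,1} = 3
G(23) = mex{3,1,0,1,0} = 2
G(24) = mex{2,4,1,2,1} = 0
G(25) = mex{0,3,4,3,2} = 1
G(26) = mex{1,2,3,2,3} = 0
G_C(26) = 0.
Combined Grundy value = 2 ⊕ 3 ⊕ 0 = 1.
A winning move leaves total XOR = 0, i.e. changes one component's Grundy value g to g ⊕ X where X is the current total.
Pile A: need g' = 2⊕1 = 3. Options: 8−1→G=1, 8−8→G=0. Hits: 0.
Pile B: need g' = 3⊕1 = 2. Options: 21−1→G=2, 21−5→G=0, 21−6→G=1, 21−7→G=0. Hits: 1.
Pile C: need g' = 0⊕1 = 1. Options: 26−1→G=1, 26−3→G=2, 26−4→G=3, 26−8→G=2, 26−9→G=3. Hits: 1.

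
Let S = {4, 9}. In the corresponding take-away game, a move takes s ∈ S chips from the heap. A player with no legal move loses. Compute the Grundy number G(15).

0

G(0) = 0
G(1) = mex{} = 0
G(2) = mex{} = 0
G(3) = mex{} = 0
G(4) = mex{0} = 1
G(5) = mex{0} = 1
G(6) = mex{0} = 1
G(7) = mex{0} = 1
G(8) = mex{1} = 0
G(9) = mex{1,0} = 2
G(10) = mex{1,0} = 2
G(11) = mex{1,0} = 2
G(12) = mex{0,0} = 1
G(13) = mex{2,1} = 0
G(14) = mex{2,1} = 0
G(15) = mex{2,1} = 0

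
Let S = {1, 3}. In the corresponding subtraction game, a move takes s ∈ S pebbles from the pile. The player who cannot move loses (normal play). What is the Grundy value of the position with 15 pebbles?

1

G(0) = 0
G(1) = mex{0} = 1
G(2) = mex{1} = 0
G(3) = mex{0,0} = 1
G(4) = mex{1,1} = 0
G(5) = mex{0,0} = 1
G(6) = mex{1,1} = 0
G(7) = mex{0,0} = 1
G(8) = mex{1,1} = 0
G(9) = mex{0,0} = 1
G(10) = mex{1,1} = 0
G(11) = mex{0,0} = 1
G(12) = mex{1,1} = 0
G(13) = mex{0,0} = 1
G(14) = mex{1,1} = 0
G(15) = mex{0,0} = 1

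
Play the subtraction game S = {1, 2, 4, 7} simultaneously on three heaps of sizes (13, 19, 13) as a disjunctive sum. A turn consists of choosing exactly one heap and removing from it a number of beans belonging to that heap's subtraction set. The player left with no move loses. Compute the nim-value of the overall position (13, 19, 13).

1

All heaps use S = {1, 2, 4, 7}:
n :  0  1  2  3  4  5  6  7  8  9 10 11 12 13 14 15 16 17 18 19
G :  0  1  2  0  1  2  0  1  2  0  1  2  0  1  2  0  1  2  0  1
Heap A: G(13) = 1.
Heap B: G(19) = 1.
Heap C: G(13) = 1.
Combined Grundy value = 1 ⊕ 1 ⊕ 1 = 1.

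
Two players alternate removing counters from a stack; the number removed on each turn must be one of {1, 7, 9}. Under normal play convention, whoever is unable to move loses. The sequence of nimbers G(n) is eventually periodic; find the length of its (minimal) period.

G(0) = 0
G(1) = mex{0} = 1
G(2) = mex{1} = 0
G(3) = mex{0} = 1
G(4) = mex{1} = 0
G(5) = mex{0} = 1
G(6) = mex{1} = 0
G(7) = mex{0,0} = 1
G(8) = mex{1,1} = 0
G(9) = mex{0,0,0} = 1
G(10) = mex{1,1,1} = 0
G(11) = mex{0,0,0} = 1
G(12) = mex{1,1,1} = 0
G(13) = mex{0,0,0} = 1
G(14) = mex{1,1,1} = 0
G(n+2) = G(n) holds for n = 0,…,8 (a full window of length max(S) = 9), so the sequence is purely periodic with period 2.

2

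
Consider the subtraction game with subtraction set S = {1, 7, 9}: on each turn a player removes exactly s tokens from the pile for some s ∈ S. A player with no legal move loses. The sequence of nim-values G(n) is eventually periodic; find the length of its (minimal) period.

2

G(0) = 0
G(1) = mex{0} = 1
G(2) = mex{1} = 0
G(3) = mex{0} = 1
G(4) = mex{1} = 0
G(5) = mex{0} = 1
G(6) = mex{1} = 0
G(7) = mex{0,0} = 1
G(8) = mex{1,1} = 0
G(9) = mex{0,0,0} = 1
G(10) = mex{1,1,1} = 0
G(11) = mex{0,0,0} = 1
G(12) = mex{1,1,1} = 0
G(13) = mex{0,0,0} = 1
G(14) = mex{1,1,1} = 0
G(n+2) = G(n) holds for n = 0,…,8 (a full window of length max(S) = 9), so the sequence is purely periodic with period 2.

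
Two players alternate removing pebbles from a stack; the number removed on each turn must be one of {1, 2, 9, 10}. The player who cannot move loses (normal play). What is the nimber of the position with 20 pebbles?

G(0) = 0
G(1) = mex{0} = 1
G(2) = mex{1,0} = 2
G(3) = mex{2,1} = 0
G(4) = mex{0,2} = 1
G(5) = mex{1,0} = 2
G(6) = mex{2,1} = 0
G(7) = mex{0,2} = 1
G(8) = mex{1,0} = 2
G(9) = mex{2,1,0} = 3
G(10) = mex{3,2,1,0} = 4
G(11) = mex{4,3,2,1} = 0
G(12) = mex{0,4,0,2} = 1
G(13) = mex{1,0,1,0} = 2
G(14) = mex{2,1,2,1} = 0
G(15) = mex{0,2,0,2} = 1
G(16) = mex{1,0,1,0} = 2
G(17) = mex{2,1,2,1} = 0
G(18) = mex{0,2,3,2} = 1
G(19) = mex{1,0,4,3} = 2
G(20) = mex{2,1,0,4} = 3

3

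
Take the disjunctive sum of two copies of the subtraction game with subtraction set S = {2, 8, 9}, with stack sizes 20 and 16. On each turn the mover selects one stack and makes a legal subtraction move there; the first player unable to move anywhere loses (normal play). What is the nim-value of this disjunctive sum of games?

3

All stacks use S = {2, 8, 9}:
n :  0  1  2  3  4  5  6  7  8  9 10 11 12 13 14 15 16 17 18 19 20
G :  0  0  1  1  0  0  1  1  2  2  3  0  2  1  3  0  0  1  1  2  3
Stack A: G(20) = 3.
Stack B: G(16) = 0.
Combined Grundy value = 3 ⊕ 0 = 3.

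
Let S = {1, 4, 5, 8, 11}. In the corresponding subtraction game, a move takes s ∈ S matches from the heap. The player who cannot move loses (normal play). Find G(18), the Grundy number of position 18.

G(0) = 0
G(1) = mex{0} = 1
G(2) = mex{1} = 0
G(3) = mex{0} = 1
G(4) = mex{1,0} = 2
G(5) = mex{2,1,0} = 3
G(6) = mex{3,0,1} = 2
G(7) = mex{2,1,0} = 3
G(8) = mex{3,2,1,0} = 4
G(9) = mex{4,3,2,1} = 0
G(10) = mex{0,2,3,0} = 1
G(11) = mex{1,3,2,1,0} = 4
G(12) = mex{4,4,3,2,1} = 0
G(13) = mex{0,0,4,3,0} = 1
G(14) = mex{1,1,0,2,1} = 3
G(15) = mex{3,4,1,3,2} = 0
G(16) = mex{0,0,4,4,3} = 1
G(17) = mex{1,1,0,0,2} = 3
G(18) = mex{3,3,1,1,3} = 0

0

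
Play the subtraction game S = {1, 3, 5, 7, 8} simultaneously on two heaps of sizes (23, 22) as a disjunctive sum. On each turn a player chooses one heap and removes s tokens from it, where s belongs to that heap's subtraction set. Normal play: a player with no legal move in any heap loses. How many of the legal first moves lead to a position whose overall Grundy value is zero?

All heaps use S = {1, 3, 5, 7, 8}:
n :  0  1  2  3  4  5  6  7  8  9 10 11 12 13 14 15 16 17 18 19 20 21 22 23
G :  0  1  0  1  0  1  0  1  2  3  2  3  2  3  2  0  1  0  1  0  1  0  1  2
Heap A: G(23) = 2.
Heap B: G(22) = 1.
Combined Grundy value = 2 ⊕ 1 = 3.
A winning move leaves total XOR = 0, i.e. changes one component's Grundy value g to g ⊕ X where X is the current total.
Heap A: need g' = 2⊕3 = 1. Options: 23−1→G=1, 23−3→G=1, 23−5→G=1, 23−7→G=1, 23−8→G=0. Hits: 4.
Heap B: need g' = 1⊕3 = 2. Options: 22−1→G=0, 22−3→G=0, 22−5→G=0, 22−7→G=0, 22−8→G=2. Hits: 1.

5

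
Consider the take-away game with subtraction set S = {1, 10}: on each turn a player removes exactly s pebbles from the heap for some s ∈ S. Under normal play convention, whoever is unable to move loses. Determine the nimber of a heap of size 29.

1

n :  0  1  2  3  4  5  6  7  8  9 10 11 12 13 14 15 16 17 18 19 20 21 22 23 24 25 26 27 28 29
G :  0  1  0  1  0  1  0  1  0  1  2  0  1  0  1  0  1  0  1  0  1  2  0  1  0  1  0  1  0  1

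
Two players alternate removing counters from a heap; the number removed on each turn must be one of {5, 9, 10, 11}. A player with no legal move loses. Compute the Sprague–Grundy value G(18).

0

G(0) = 0
G(1) = mex{} = 0
G(2) = mex{} = 0
G(3) = mex{} = 0
G(4) = mex{} = 0
G(5) = mex{0} = 1
G(6) = mex{0} = 1
G(7) = mex{0} = 1
G(8) = mex{0} = 1
G(9) = mex{0,0} = 1
G(10) = mex{1,0,0} = 2
G(11) = mex{1,0,0,0} = 2
G(12) = mex{1,0,0,0} = 2
G(13) = mex{1,0,0,0} = 2
G(14) = mex{1,1,0,0} = 2
G(15) = mex{2,1,1,0} = 3
G(16) = mex{2,1,1,1} = 0
G(17) = mex{2,1,1,1} = 0
G(18) = mex{2,1,1,1} = 0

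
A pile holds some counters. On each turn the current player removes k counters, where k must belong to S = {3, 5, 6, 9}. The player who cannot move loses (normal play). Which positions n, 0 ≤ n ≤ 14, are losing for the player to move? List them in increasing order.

G(0) = 0
G(1) = mex{} = 0
G(2) = mex{} = 0
G(3) = mex{0} = 1
G(4) = mex{0} = 1
G(5) = mex{0,0} = 1
G(6) = mex{1,0,0} = 2
G(7) = mex{1,0,0} = 2
G(8) = mex{1,1,0} = 2
G(9) = mex{2,1,1,0} = 3
G(10) = mex{2,1,1,0} = 3
G(11) = mex{2,2,1,0} = 3
G(12) = mex{3,2,2,1} = 0
G(13) = mex{3,2,2,1} = 0
G(14) = mex{3,3,2,1} = 0
P-positions are exactly the n with G(n) = 0.

0, 1, 2, 12, 13, 14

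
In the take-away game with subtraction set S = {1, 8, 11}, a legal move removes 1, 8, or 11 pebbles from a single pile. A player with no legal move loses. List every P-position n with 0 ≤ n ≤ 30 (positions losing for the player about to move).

0, 2, 4, 6, 9, 16, 18, 21, 23, 25, 28, 30

n :  0  1  2  3  4  5  6  7  8  9 10 11 12 13 14 15 16 17 18 19 20 21 22 23 24 25 26 27 28 29 30
G :  0  1  0  1  0  1  0  1  2  0  1  2  3  2  3  2  0  1  0  1  2  0  1  0  1  0  1  2  0  1  0
P-positions are exactly the n with G(n) = 0.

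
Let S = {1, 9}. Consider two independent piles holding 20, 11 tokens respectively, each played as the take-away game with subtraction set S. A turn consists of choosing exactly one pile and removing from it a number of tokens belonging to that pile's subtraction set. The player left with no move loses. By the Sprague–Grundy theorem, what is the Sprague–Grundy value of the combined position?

1

All piles use S = {1, 9}:
G(0) = 0
G(1) = mex{0} = 1
G(2) = mex{1} = 0
G(3) = mex{0} = 1
G(4) = mex{1} = 0
G(5) = mex{0} = 1
G(6) = mex{1} = 0
G(7) = mex{0} = 1
G(8) = mex{1} = 0
G(9) = mex{0,0} = 1
G(10) = mex{1,1} = 0
G(11) = mex{0,0} = 1
G(12) = mex{1,1} = 0
G(13) = mex{0,0} = 1
G(14) = mex{1,1} = 0
G(15) = mex{0,0} = 1
G(16) = mex{1,1} = 0
G(17) = mex{0,0} = 1
G(18) = mex{1,1} = 0
G(19) = mex{0,0} = 1
G(20) = mex{1,1} = 0
Pile A: G(20) = 0.
Pile B: G(11) = 1.
Combined Grundy value = 0 ⊕ 1 = 1.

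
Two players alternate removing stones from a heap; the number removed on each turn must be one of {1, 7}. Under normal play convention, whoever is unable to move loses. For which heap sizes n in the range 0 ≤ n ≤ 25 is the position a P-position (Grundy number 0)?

0, 2, 4, 6, 8, 10, 12, 14, 16, 18, 20, 22, 24

n :  0  1  2  3  4  5  6  7  8  9 10 11 12 13 14 15 16 17 18 19 20 21 22 23 24 25
G :  0  1  0  1  0  1  0  1  0  1  0  1  0  1  0  1  0  1  0  1  0  1  0  1  0  1
P-positions are exactly the n with G(n) = 0.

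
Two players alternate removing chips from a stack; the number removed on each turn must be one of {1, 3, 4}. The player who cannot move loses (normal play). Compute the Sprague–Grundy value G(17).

1

n :  0  1  2  3  4  5  6  7  8  9 10 11 12 13 14 15 16 17
G :  0  1  0  1  2  3  2  0  1  0  1  2  3  2  0  1  0  1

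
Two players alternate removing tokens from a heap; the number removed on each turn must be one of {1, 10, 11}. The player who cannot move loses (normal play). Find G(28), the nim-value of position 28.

G(0) = 0
G(1) = mex{0} = 1
G(2) = mex{1} = 0
G(3) = mex{0} = 1
G(4) = mex{1} = 0
G(5) = mex{0} = 1
G(6) = mex{1} = 0
G(7) = mex{0} = 1
G(8) = mex{1} = 0
G(9) = mex{0} = 1
G(10) = mex{1,0} = 2
G(11) = mex{2,1,0} = 3
G(12) = mex{3,0,1} = 2
G(13) = mex{2,1,0} = 3
G(14) = mex{3,0,1} = 2
G(15) = mex{2,1,0} = 3
G(16) = mex{3,0,1} = 2
G(17) = mex{2,1,0} = 3
G(18) = mex{3,0,1} = 2
G(19) = mex{2,1,0} = 3
G(20) = mex{3,2,1} = 0
G(21) = mex{0,3,2} = 1
G(22) = mex{1,2,3} = 0
G(23) = mex{0,3,2} = 1
G(24) = mex{1,2,3} = 0
G(25) = mex{0,3,2} = 1
G(26) = mex{1,2,3} = 0
G(27) = mex{0,3,2} = 1
G(28) = mex{1,2,3} = 0

0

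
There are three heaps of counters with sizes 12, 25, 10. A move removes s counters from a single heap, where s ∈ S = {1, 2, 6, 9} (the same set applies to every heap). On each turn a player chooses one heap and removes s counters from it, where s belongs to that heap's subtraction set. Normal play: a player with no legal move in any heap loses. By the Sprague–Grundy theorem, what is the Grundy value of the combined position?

3

All heaps use S = {1, 2, 6, 9}:
n :  0  1  2  3  4  5  6  7  8  9 10 11 12 13 14 15 16 17 18 19 20 21 22 23 24 25
G :  0  1  2  0  1  2  3  0  1  2  0  1  2  3  0  1  2  0  1  2  3  0  1  2  0  1
Heap A: G(12) = 2.
Heap B: G(25) = 1.
Heap C: G(10) = 0.
Combined Grundy value = 2 ⊕ 1 ⊕ 0 = 3.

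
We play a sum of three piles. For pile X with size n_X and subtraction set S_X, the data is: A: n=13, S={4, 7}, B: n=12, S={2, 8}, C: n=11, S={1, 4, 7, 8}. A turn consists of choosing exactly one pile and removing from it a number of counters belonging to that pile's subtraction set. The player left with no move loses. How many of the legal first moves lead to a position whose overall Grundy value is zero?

4

Pile A, S = {4, 7}:
n :  0  1  2  3  4  5  6  7  8  9 10 11 12 13
G :  0  0  0  0  1  1  1  1  2  2  2  0  0  0
G_A(13) = 0.
Pile B, S = {2, 8}:
n :  0  1  2  3  4  5  6  7  8  9 10 11 12
G :  0  0  1  1  0  0  1  1  2  2  0  0  1
G_B(12) = 1.
Pile C, S = {1, 4, 7, 8}:
G(0) = 0
G(1) = mex{0} = 1
G(2) = mex{1} = 0
G(3) = mex{0} = 1
G(4) = mex{1,0} = 2
G(5) = mex{2,1} = 0
G(6) = mex{0,0} = 1
G(7) = mex{1,1,0} = 2
G(8) = mex{2,2,1,0} = 3
G(9) = mex{3,0,0,1} = 2
G(10) = mex{2,1,1,0} = 3
G(11) = mex{3,2,2,1} = 0
G_C(11) = 0.
Combined Grundy value = 0 ⊕ 1 ⊕ 0 = 1.
A winning move leaves total XOR = 0, i.e. changes one component's Grundy value g to g ⊕ X where X is the current total.
Pile A: need g' = 0⊕1 = 1. Options: 13−4→G=2, 13−7→G=1. Hits: 1.
Pile B: need g' = 1⊕1 = 0. Options: 12−2→G=0, 12−8→G=0. Hits: 2.
Pile C: need g' = 0⊕1 = 1. Options: 11−1→G=3, 11−4→G=2, 11−7→G=2, 11−8→G=1. Hits: 1.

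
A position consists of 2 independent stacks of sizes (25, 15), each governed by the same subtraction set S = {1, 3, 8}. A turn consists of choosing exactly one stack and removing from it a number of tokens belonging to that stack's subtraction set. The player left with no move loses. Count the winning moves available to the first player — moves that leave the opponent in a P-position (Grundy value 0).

All stacks use S = {1, 3, 8}:
n :  0  1  2  3  4  5  6  7  8  9 10 11 12 13 14 15 16 17 18 19 20 21 22 23 24 25
G :  0  1  0  1  0  1  0  1  2  3  2  0  1  0  1  0  1  0  1  2  3  2  0  1  0  1
Stack A: G(25) = 1.
Stack B: G(15) = 0.
Combined Grundy value = 1 ⊕ 0 = 1.
A winning move leaves total XOR = 0, i.e. changes one component's Grundy value g to g ⊕ X where X is the current total.
Stack A: need g' = 1⊕1 = 0. Options: 25−1→G=0, 25−3→G=0, 25−8→G=0. Hits: 3.
Stack B: need g' = 0⊕1 = 1. Options: 15−1→G=1, 15−3→G=1, 15−8→G=1. Hits: 3.

6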